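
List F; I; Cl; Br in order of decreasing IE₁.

F is in period 2, group 17; Cl is in period 3, group 17; Br is in period 4, group 17; I is in period 5, group 17.
First ionization energy rises across a period (greater Z_eff holds electrons more tightly) and falls down a group (valence electrons are farther from the nucleus).
All are in group 17, so first ionization energy increases up the group.
So from highest to lowest: F > Cl > Br > I.

F, Cl, Br, I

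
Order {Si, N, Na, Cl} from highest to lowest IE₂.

Na > N > Cl > Si

The second ionization energy removes an electron from the +1 ion. For each element: Si⁺ still has 3 valence electrons; N⁺ still has 4 valence electrons; Na⁺ is the bare [Ne] core; Cl⁺ still has 6 valence electrons.
Core electrons are held far more tightly than valence electrons, so Na tops the IE_2 order.
Valence configurations: Si⁺ [Ne]3s²3p¹, N⁺ [He]2s²2p², Cl⁺ [Ne]3s²3p⁴.
The numbers (kJ/mol): Si 1577, N 2856, Na 4562, Cl 2298.
Overall IE_2 order: Si < Cl < N < Na.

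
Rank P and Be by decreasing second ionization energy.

P > Be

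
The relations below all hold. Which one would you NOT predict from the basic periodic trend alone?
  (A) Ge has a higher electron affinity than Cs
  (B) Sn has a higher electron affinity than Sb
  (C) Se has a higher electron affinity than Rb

(B)

The general trend: electron affinity increases across a period and decreases down a group.
(A) Ge (period 4, group 14) vs Cs (period 6, group 1): the stated order agrees with the simple trend.
(B) Sn (period 5, group 14) vs Sb (period 5, group 15): the stated order contradicts the simple trend.
(C) Se (period 4, group 16) vs Rb (period 5, group 1): the stated order agrees with the simple trend.
The exception is (B): adding an electron to Sb's half-filled 5p³ is unfavourable, so Sn has the more exothermic EA.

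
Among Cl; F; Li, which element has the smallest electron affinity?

EA tends to increase across a period and decrease down a group, though the pattern is less regular than for IE or radius.
These span different periods and groups, so the two trends combine.
F > Li: both are in period 2; the period trend gives F the larger value.
Cl > F: this pair runs against the simple trend — see the exception note.
Note the exception: Cl has a higher electron affinity than F, contrary to the simple trend — F's small 2p subshell makes the incoming electron feel strong e⁻–e⁻ repulsion, so Cl actually releases more energy on gaining an electron.
Tabulated electron affinity (kJ/mol): Li 60, F 328, Cl 349.
The smallest electron affinity among these belongs to Li.

Li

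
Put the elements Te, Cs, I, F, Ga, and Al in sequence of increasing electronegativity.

Cs < Al < Ga < Te < I < F

F is in period 2, group 17; Al is in period 3, group 13; Ga is in period 4, group 13; Te is in period 5, group 16; I is in period 5, group 17; Cs is in period 6, group 1.
Electronegativity increases across a period and decreases down a group, tracking effective nuclear charge and atomic size.
Neither a single period nor a single group — weigh both effects.
Al > Cs: relative to Cs, both the across-period and down-group shifts push Al's electronegativity up.
Ga > Al: this pair runs against the simple trend — see the exception note.
Te > Ga: period and group pull opposite ways; the across-period shift dominates (2.10 vs 1.81).
I > Te: both are in period 5; the period trend gives I the larger value.
F > I: they share group 17; the group trend gives F the larger value.
Note the exception: Ga has a higher electronegativity than Al, contrary to the simple trend — poor shielding by filled d (and f) subshells raises the heavier element's effective nuclear charge more than the simple down-group trend predicts.
For reference (Pauling): F 3.98, Al 1.61, Ga 1.81, Te 2.10, I 2.66, Cs 0.79.
So from lowest to highest: Cs < Al < Ga < Te < I < F.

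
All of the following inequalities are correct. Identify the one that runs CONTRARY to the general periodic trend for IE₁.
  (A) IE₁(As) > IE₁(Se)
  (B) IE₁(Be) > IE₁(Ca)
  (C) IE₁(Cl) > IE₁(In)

(A)

The general trend: IE₁ increases across a period and decreases down a group.
(A) As (period 4, group 15) vs Se (period 4, group 16): the stated order contradicts the simple trend.
(B) Be (period 2, group 2) vs Ca (period 4, group 2): the stated order agrees with the simple trend.
(C) Cl (period 3, group 17) vs In (period 5, group 13): the stated order agrees with the simple trend.
The exception is (A): Se (4p⁴) ionizes more easily than half-filled As (4p³).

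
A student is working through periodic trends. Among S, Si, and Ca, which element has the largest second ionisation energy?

Consider each +1 ion: S⁺ still has 5 valence electrons; Si⁺ still has 3 valence electrons; Ca⁺ still has 1 valence electron.
All are still removing valence electrons, so compare the +1 ions as you would atoms: IE_2 generally rises across a period (higher Z_eff) and falls down a group (larger shell), subject to the usual subshell exceptions.
Valence configurations: S⁺ [Ne]3s²3p³, Si⁺ [Ne]3s²3p¹, Ca⁺ [Ar]4s¹.
Tabulated IE_2 (kJ/mol): S 2252, Si 1577, Ca 1145.
So the second ionization energies run Ca < Si < S.

S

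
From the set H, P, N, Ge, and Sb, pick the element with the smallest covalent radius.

Across a period the added protons contract the valence shell; down a group each new principal shell makes the atom larger.
Here both period and group differ, so the two effects have to be weighed against each other.
N > H: the two effects oppose for this pair; the down-group effect wins (71 vs 32 pm).
P > N: they share group 15; the group trend gives P the larger value.
Ge > P: relative to P, both the across-period and down-group shifts push Ge's atomic radius up.
Sb > Ge: the two effects oppose for this pair; the down-group effect wins (140 vs 121 pm).
Tabulated atomic radius (pm): H 32, N 71, P 111, Ge 121, Sb 140.
The smallest covalent radius among these belongs to H.

H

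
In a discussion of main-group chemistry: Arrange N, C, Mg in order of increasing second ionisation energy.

Mg, C, N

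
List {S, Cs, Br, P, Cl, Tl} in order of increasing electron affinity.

Tl < Cs < P < S < Br < Cl

P is in period 3, group 15; S is in period 3, group 16; Cl is in period 3, group 17; Br is in period 4, group 17; Cs is in period 6, group 1; Tl is in period 6, group 13.
Adding an electron releases more energy for atoms nearer the top right (short of the noble gases).
Neither a single period nor a single group — weigh both effects.
Cs > Tl: this pair runs against the simple trend — see the exception note.
P > Cs: relative to Cs, both the across-period and down-group shifts push P's electron affinity up.
S > P: S lies to the right of P in period 3, so the across-period effect alone puts S higher.
Br > S: the two effects oppose for this pair; the across-period effect wins (325 vs 200 kJ/mol).
Cl > Br: Cl sits above Br in group 17, so the down-group effect alone puts Cl higher.
Note the exception: Cs has a higher electron affinity than Tl, contrary to the simple trend — Tl's ns²np¹ configuration gives only a small electron affinity — the sparsely filled np subshell binds an added electron weakly.
Tabulated electron affinity (kJ/mol): P 72, S 200, Cl 349, Br 325, Cs 46, Tl 19.
So from lowest to highest: Tl < Cs < P < S < Br < Cl.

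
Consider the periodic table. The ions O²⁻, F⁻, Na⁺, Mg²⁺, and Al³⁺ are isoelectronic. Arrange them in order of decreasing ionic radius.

O²⁻, F⁻, Na⁺, Mg²⁺, Al³⁺

All of these have 10 electrons, so size is governed by nuclear charge alone: the more protons, the stronger the pull on the same electron cloud, and the smaller the ion.
Nuclear charges: Al³⁺ (Z=13), Mg²⁺ (Z=12), Na⁺ (Z=11), F⁻ (Z=9), O²⁻ (Z=8).
Largest to smallest: O²⁻ > F⁻ > Na⁺ > Mg²⁺ > Al³⁺.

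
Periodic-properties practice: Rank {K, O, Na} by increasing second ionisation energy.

K, O, Na

The second ionization energy removes an electron from the +1 ion. For each element: K⁺ is the bare [Ar] core; O⁺ still has 5 valence electrons; Na⁺ is the bare [Ne] core.
Usually core removal costs more than valence removal, but here the competition is close: a tightly held n=2 valence electron can cost more to remove than an n=3 core electron, so the actual values have to decide it.
Approximate IE_2 values (kJ/mol): K 3052, O 3388, Na 4562.
Overall IE_2 order: K < O < Na.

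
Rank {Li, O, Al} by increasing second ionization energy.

The second ionization energy removes an electron from the +1 ion. For each element: Li⁺ is the bare [He] core; O⁺ still has 5 valence electrons; Al⁺ still has 2 valence electrons.
Pulling an electron out of a noble-gas core costs far more than removing a remaining valence electron, so Li sits at the high end of IE_2.
Valence configurations: O⁺ [He]2s²2p³, Al⁺ [Ne]3s².
The numbers (kJ/mol): Li 7298, O 3388, Al 1817.
Hence IE_2: Al < O < Li.

Al < O < Li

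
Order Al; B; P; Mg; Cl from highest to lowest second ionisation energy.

Consider each +1 ion: Al⁺ still has 2 valence electrons; B⁺ still has 2 valence electrons; P⁺ still has 4 valence electrons; Mg⁺ still has 1 valence electron; Cl⁺ still has 6 valence electrons.
All are still removing valence electrons, so compare the +1 ions as you would atoms: IE_2 generally rises across a period (higher Z_eff) and falls down a group (larger shell), subject to the usual subshell exceptions.
Valence configurations: Al⁺ [Ne]3s², B⁺ [He]2s², P⁺ [Ne]3s²3p², Mg⁺ [Ne]3s¹, Cl⁺ [Ne]3s²3p⁴.
Tabulated IE_2 (kJ/mol): Al 1817, B 2427, P 1907, Mg 1451, Cl 2298.
Putting it together, IE_2: Mg < Al < P < Cl < B.

B > Cl > P > Al > Mg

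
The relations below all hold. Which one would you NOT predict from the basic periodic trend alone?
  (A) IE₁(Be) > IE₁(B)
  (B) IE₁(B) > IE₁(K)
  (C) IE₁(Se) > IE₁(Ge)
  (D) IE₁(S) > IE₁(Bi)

(A)

The general trend: first ionization energy increases across a period and decreases down a group.
(A) Be (period 2, group 2) vs B (period 2, group 13): the stated order contradicts the simple trend.
(B) B (period 2, group 13) vs K (period 4, group 1): the stated order agrees with the simple trend.
(C) Se (period 4, group 16) vs Ge (period 4, group 14): the stated order agrees with the simple trend.
(D) S (period 3, group 16) vs Bi (period 6, group 15): the stated order agrees with the simple trend.
The exception is (A): removing B's lone 2p electron is easier than breaking Be's filled 2s².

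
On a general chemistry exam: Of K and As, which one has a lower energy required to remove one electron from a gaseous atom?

K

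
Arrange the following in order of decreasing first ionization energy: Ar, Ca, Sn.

Ar > Sn > Ca

Ar is in period 3, group 18; Ca is in period 4, group 2; Sn is in period 5, group 14.
IE₁ increases left→right with effective nuclear charge and decreases top→bottom as the valence shell moves farther out.
Neither a single period nor a single group — weigh both effects.
Sn > Ca: period and group pull opposite ways; the across-period shift dominates (709 vs 590 kJ/mol).
Ar > Sn: both effects reinforce here, so Ar is clearly the higher of the two.
Approximate values (kJ/mol): Ar 1521, Ca 590, Sn 709.
So from highest to lowest: Ar > Sn > Ca.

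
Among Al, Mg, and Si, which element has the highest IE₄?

After 3 electrons have been removed, what remains? Al³⁺ is the bare [Ne] core; Mg³⁺ is already 1 electron into the core; Si³⁺ still has 1 valence electron.
Breaking into a closed-shell core is much more expensive than removing a leftover valence electron — Mg and Al have the largest IE_4 here.
The numbers (kJ/mol): Al 11577, Mg 10543, Si 4356.
So the fourth ionization energies run Si < Mg < Al.

Al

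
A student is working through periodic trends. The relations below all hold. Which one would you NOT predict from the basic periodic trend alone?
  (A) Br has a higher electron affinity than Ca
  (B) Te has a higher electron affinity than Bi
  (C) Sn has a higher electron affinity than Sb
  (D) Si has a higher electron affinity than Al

(C)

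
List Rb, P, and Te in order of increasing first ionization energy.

P is in period 3, group 15; Rb is in period 5, group 1; Te is in period 5, group 16.
Across a period the outer electron is held more tightly (higher IE₁); down a group it sits in a higher shell, more shielded, and comes off more easily.
Here both period and group differ, so the two effects have to be weighed against each other.
Te > Rb: both are in period 5; the period trend gives Te the larger value.
P > Te: the two effects oppose for this pair; the down-group effect wins (1012 vs 869 kJ/mol).
Approximate values (kJ/mol): P 1012, Rb 403, Te 869.
So from lowest to highest: Rb < Te < P.

Rb < Te < P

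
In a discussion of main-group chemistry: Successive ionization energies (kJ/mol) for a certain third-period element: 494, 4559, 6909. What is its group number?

Look for the largest jump between consecutive ionization energies: IE2/IE1 ≈ 9.2, far larger than any earlier ratio.
That jump marks the point where a core electron is being removed. So the atom has 1 valence electron.
A main-group element with 1 valence electron is in group 1.

Group 1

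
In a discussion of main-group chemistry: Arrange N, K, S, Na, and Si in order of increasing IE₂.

Si < S < N < K < Na

After 1 electron has been removed, what remains? N⁺ still has 4 valence electrons; K⁺ is the bare [Ar] core; S⁺ still has 5 valence electrons; Na⁺ is the bare [Ne] core; Si⁺ still has 3 valence electrons.
Core electrons are held far more tightly than valence electrons, so K and Na top the IE_2 order.
Valence configurations: N⁺ [He]2s²2p², S⁺ [Ne]3s²3p³, Si⁺ [Ne]3s²3p¹.
The numbers (kJ/mol): N 2856, K 3052, S 2252, Na 4562, Si 1577.
So the second ionization energies run Si < S < N < K < Na.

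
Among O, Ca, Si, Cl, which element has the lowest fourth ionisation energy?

Si

IE_4 is the cost of taking one more electron from the +3 cation: O³⁺ still has 3 valence electrons; Ca³⁺ is already 1 electron into the core; Si³⁺ still has 1 valence electron; Cl³⁺ still has 4 valence electrons.
Usually core removal costs more than valence removal, but here the competition is close: a tightly held n=2 valence electron can cost more to remove than an n=3 core electron, so the actual values have to decide it.
Valence configurations: O³⁺ [He]2s²2p¹, Si³⁺ [Ne]3s¹, Cl³⁺ [Ne]3s²3p².
Tabulated IE_4 (kJ/mol): O 7469, Ca 6491, Si 4356, Cl 5159.
Overall IE_4 order: Si < Cl < Ca < O.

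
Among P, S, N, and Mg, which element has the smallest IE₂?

Mg

Consider each +1 ion: P⁺ still has 4 valence electrons; S⁺ still has 5 valence electrons; N⁺ still has 4 valence electrons; Mg⁺ still has 1 valence electron.
All are still removing valence electrons, so compare the +1 ions as you would atoms: IE_2 generally rises across a period (higher Z_eff) and falls down a group (larger shell), subject to the usual subshell exceptions.
Valence configurations: P⁺ [Ne]3s²3p², S⁺ [Ne]3s²3p³, N⁺ [He]2s²2p², Mg⁺ [Ne]3s¹.
The numbers (kJ/mol): P 1907, S 2252, N 2856, Mg 1451.
So the second ionization energies run Mg < P < S < N.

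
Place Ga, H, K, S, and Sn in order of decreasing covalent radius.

H is in period 1, group 1; S is in period 3, group 16; K is in period 4, group 1; Ga is in period 4, group 13; Sn is in period 5, group 14.
Across a period the added protons contract the valence shell; down a group each new principal shell makes the atom larger.
These span different periods and groups, so the two trends combine.
S > H: the two effects oppose for this pair; the down-group effect wins (103 vs 32 pm).
Ga > S: relative to S, both the across-period and down-group shifts push Ga's atomic radius up.
Sn > Ga: period and group pull opposite ways; the down-group shift dominates (140 vs 124 pm).
K > Sn: the two effects oppose for this pair; the across-period effect wins (196 vs 140 pm).
Approximate values (pm): H 32, S 103, K 196, Ga 124, Sn 140.
So from largest to smallest: K > Sn > Ga > S > H.

K, Sn, Ga, S, H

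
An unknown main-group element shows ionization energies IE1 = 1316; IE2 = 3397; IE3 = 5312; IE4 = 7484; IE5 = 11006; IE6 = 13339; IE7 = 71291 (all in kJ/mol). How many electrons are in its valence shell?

6

Look for the largest jump between consecutive ionization energies: IE7/IE6 ≈ 5.3, far larger than any earlier ratio.
That jump marks the point where a core electron is being removed. So the atom has 6 valence electrons.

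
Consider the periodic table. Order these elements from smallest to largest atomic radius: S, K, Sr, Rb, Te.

S < Te < Sr < K < Rb

S is in period 3, group 16; K is in period 4, group 1; Rb is in period 5, group 1; Sr is in period 5, group 2; Te is in period 5, group 16.
Across a period the added protons contract the valence shell; down a group each new principal shell makes the atom larger.
Neither a single period nor a single group — weigh both effects.
Te > S: they share group 16; the group trend gives Te the larger value.
Sr > Te: Sr lies to the left of Te in period 5, so the across-period effect alone puts Sr larger.
K > Sr: the two effects oppose for this pair; the across-period effect wins (196 vs 185 pm).
Rb > K: Rb sits below K in group 1, so the down-group effect alone puts Rb larger.
For reference (pm): S 103, K 196, Rb 210, Sr 185, Te 136.
So from smallest to largest: S < Te < Sr < K < Rb.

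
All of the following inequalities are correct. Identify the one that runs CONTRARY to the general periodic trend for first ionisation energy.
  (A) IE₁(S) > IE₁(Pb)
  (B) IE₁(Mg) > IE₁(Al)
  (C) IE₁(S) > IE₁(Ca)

The general trend: first ionisation energy increases across a period and decreases down a group.
(A) S (period 3, group 16) vs Pb (period 6, group 14): the stated order agrees with the simple trend.
(B) Mg (period 3, group 2) vs Al (period 3, group 13): the stated order contradicts the simple trend.
(C) S (period 3, group 16) vs Ca (period 4, group 2): the stated order agrees with the simple trend.
The exception is (B): Al's single 3p electron is easier to remove than one from Mg's filled 3s².

(B)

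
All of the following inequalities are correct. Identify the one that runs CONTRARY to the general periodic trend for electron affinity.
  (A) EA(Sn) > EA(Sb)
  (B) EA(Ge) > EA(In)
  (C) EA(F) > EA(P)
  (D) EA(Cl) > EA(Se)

The general trend: electron affinity increases across a period and decreases down a group.
(A) Sn (period 5, group 14) vs Sb (period 5, group 15): the stated order contradicts the simple trend.
(B) Ge (period 4, group 14) vs In (period 5, group 13): the stated order agrees with the simple trend.
(C) F (period 2, group 17) vs P (period 3, group 15): the stated order agrees with the simple trend.
(D) Cl (period 3, group 17) vs Se (period 4, group 16): the stated order agrees with the simple trend.
The exception is (A): adding an electron to Sb's half-filled 5p³ is unfavourable, so Sn has the more exothermic EA.

(A)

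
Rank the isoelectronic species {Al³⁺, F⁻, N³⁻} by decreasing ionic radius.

N³⁻ > F⁻ > Al³⁺

All of these have 10 electrons, so size is governed by nuclear charge alone: the more protons, the stronger the pull on the same electron cloud, and the smaller the ion.
Nuclear charges: Al³⁺ (Z=13), F⁻ (Z=9), N³⁻ (Z=7).
Largest to smallest: N³⁻ > F⁻ > Al³⁺.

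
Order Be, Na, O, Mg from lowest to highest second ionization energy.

Mg < Be < O < Na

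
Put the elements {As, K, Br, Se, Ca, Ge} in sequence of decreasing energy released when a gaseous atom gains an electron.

Br, Se, Ge, As, K, Ca

EA tends to increase across a period and decrease down a group, though the pattern is less regular than for IE or radius.
All lie in period 4; the across-period trend (electron affinity increases left to right) applies, with the exception below.
Note the exception: K has a higher electron affinity than Ca, contrary to the simple trend — adding an electron to Ca (ns²) has to open a new, higher-energy np subshell, which is unfavourable.
Note the exception: Ge has a higher electron affinity than As, contrary to the simple trend — adding an electron to As's half-filled 4p³ is unfavourable, so Ge (4p²) has the more exothermic EA.
Tabulated electron affinity (kJ/mol): K 48, Ca 2, Ge 119, As 78, Se 195, Br 325.
So from highest to lowest: Br > Se > Ge > As > K > Ca.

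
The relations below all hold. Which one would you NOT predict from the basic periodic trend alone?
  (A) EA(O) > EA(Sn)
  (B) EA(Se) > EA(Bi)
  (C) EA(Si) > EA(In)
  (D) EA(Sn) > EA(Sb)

(D)

The general trend: electron affinity increases across a period and decreases down a group.
(A) O (period 2, group 16) vs Sn (period 5, group 14): the stated order agrees with the simple trend.
(B) Se (period 4, group 16) vs Bi (period 6, group 15): the stated order agrees with the simple trend.
(C) Si (period 3, group 14) vs In (period 5, group 13): the stated order agrees with the simple trend.
(D) Sn (period 5, group 14) vs Sb (period 5, group 15): the stated order contradicts the simple trend.
The exception is (D): adding an electron to Sb's half-filled 5p³ is unfavourable, so Sn has the more exothermic EA.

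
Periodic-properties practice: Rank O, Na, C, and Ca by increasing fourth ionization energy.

IE_4 is the cost of taking one more electron from the +3 cation: O³⁺ still has 3 valence electrons; Na³⁺ is already 2 electrons into the core; C³⁺ still has 1 valence electron; Ca³⁺ is already 1 electron into the core.
Usually core removal costs more than valence removal, but here the competition is close: a tightly held n=2 valence electron can cost more to remove than an n=3 core electron, so the actual values have to decide it.
Valence configurations: O³⁺ [He]2s²2p¹, C³⁺ [He]2s¹.
Approximate IE_4 values (kJ/mol): O 7469, Na 9543, C 6223, Ca 6491.
Hence IE_4: C < Ca < O < Na.

C < Ca < O < Na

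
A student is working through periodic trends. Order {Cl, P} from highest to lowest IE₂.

Cl > P

The second ionization energy removes an electron from the +1 ion. For each element: Cl⁺ still has 6 valence electrons; P⁺ still has 4 valence electrons.
All are still removing valence electrons, so compare the +1 ions as you would atoms: IE_2 generally rises across a period (higher Z_eff) and falls down a group (larger shell), subject to the usual subshell exceptions.
Valence configurations: Cl⁺ [Ne]3s²3p⁴, P⁺ [Ne]3s²3p².
Tabulated IE_2 (kJ/mol): Cl 2298, P 1907.
So the second ionization energies run P < Cl.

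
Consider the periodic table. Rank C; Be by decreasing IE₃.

After 2 electrons have been removed, what remains? C²⁺ still has 2 valence electrons; Be²⁺ is the bare [He] core.
Pulling an electron out of a noble-gas core costs far more than removing a remaining valence electron, so Be sits at the high end of IE_3.
Approximate IE_3 values (kJ/mol): C 4620, Be 14849.
Overall IE_3 order: C < Be.

Be > C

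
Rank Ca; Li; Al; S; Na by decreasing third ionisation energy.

Li, Na, Ca, S, Al

The third ionization energy removes an electron from the +2 ion. For each element: Ca²⁺ is the bare [Ar] core; Li²⁺ is already 1 electron into the core; Al²⁺ still has 1 valence electron; S²⁺ still has 4 valence electrons; Na²⁺ is already 1 electron into the core.
Core electrons are held far more tightly than valence electrons, so Ca, Na and Li top the IE_3 order.
Valence configurations: Al²⁺ [Ne]3s¹, S²⁺ [Ne]3s²3p².
Approximate IE_3 values (kJ/mol): Ca 4912, Li 11815, Al 2745, S 3357, Na 6910.
So the third ionization energies run Al < S < Ca < Na < Li.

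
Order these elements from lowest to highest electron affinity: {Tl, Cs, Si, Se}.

Si is in period 3, group 14; Se is in period 4, group 16; Cs is in period 6, group 1; Tl is in period 6, group 13.
Atoms with high Z_eff and room in the valence shell (especially the halogens) have the most exothermic electron affinities.
Neither a single period nor a single group — weigh both effects.
Cs > Tl: this pair runs against the simple trend — see the exception note.
Si > Cs: both effects reinforce here, so Si is clearly the higher of the two.
Se > Si: period and group pull opposite ways; the across-period shift dominates (195 vs 134 kJ/mol).
Note the exception: Cs has a higher electron affinity than Tl, contrary to the simple trend — Tl's ns²np¹ configuration gives only a small electron affinity — the sparsely filled np subshell binds an added electron weakly.
Approximate values (kJ/mol): Si 134, Se 195, Cs 46, Tl 19.
So from lowest to highest: Tl < Cs < Si < Se.

Tl < Cs < Si < Se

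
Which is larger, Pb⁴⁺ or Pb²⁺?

Pb²⁺

Both ions have Z = 82 protons, but Pb⁴⁺ has lost more electrons, so its remaining electrons feel a larger effective nuclear charge per electron and are pulled in more tightly.
Higher positive charge → smaller ion, so Pb²⁺ > Pb⁴⁺.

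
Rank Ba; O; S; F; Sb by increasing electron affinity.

Electron affinity generally becomes more exothermic across a period toward the halogens and less exothermic down a group.
Here both period and group differ, so the two effects have to be weighed against each other.
Sb > Ba: both effects reinforce here, so Sb is clearly the higher of the two.
O > Sb: both effects reinforce here, so O is clearly the higher of the two.
S > O: this pair runs against the simple trend — see the exception note.
F > S: both effects reinforce here, so F is clearly the higher of the two.
Note the exception: S has a higher electron affinity than O, contrary to the simple trend — the compact 2p subshell of O repels the added electron more than S's larger 3p does.
Tabulated electron affinity (kJ/mol): O 141, F 328, S 200, Sb 103, Ba 14.
So from lowest to highest: Ba < Sb < O < S < F.

Ba < Sb < O < S < F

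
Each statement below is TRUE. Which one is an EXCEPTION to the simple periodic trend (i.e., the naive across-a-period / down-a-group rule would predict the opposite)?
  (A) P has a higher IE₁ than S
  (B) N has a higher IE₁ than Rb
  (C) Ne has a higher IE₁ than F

(A)

The general trend: IE₁ increases across a period and decreases down a group.
(A) P (period 3, group 15) vs S (period 3, group 16): the stated order contradicts the simple trend.
(B) N (period 2, group 15) vs Rb (period 5, group 1): the stated order agrees with the simple trend.
(C) Ne (period 2, group 18) vs F (period 2, group 17): the stated order agrees with the simple trend.
The exception is (A): S (3p⁴) ionizes more easily than half-filled P (3p³) because the paired 3p electron in S is pushed out by e⁻–e⁻ repulsion.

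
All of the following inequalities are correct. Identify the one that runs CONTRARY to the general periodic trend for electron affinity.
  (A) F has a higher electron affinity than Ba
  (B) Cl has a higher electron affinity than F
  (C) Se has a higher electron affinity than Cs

The general trend: electron affinity increases across a period and decreases down a group.
(A) F (period 2, group 17) vs Ba (period 6, group 2): the stated order agrees with the simple trend.
(B) Cl (period 3, group 17) vs F (period 2, group 17): the stated order contradicts the simple trend.
(C) Se (period 4, group 16) vs Cs (period 6, group 1): the stated order agrees with the simple trend.
The exception is (B): F's small 2p subshell makes the incoming electron feel strong e⁻–e⁻ repulsion, so Cl actually releases more energy on gaining an electron.

(B)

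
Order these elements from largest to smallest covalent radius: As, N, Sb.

Sb, As, N

N is in period 2, group 15; As is in period 4, group 15; Sb is in period 5, group 15.
Radius decreases left→right (rising Z_eff, same n) and increases top→bottom (higher n).
All are in group 15, so atomic radius increases down the group.
So from largest to smallest: Sb > As > N.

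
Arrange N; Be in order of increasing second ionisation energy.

The second ionization energy removes an electron from the +1 ion. For each element: N⁺ still has 4 valence electrons; Be⁺ still has 1 valence electron.
All are still removing valence electrons, so compare the +1 ions as you would atoms: IE_2 generally rises across a period (higher Z_eff) and falls down a group (larger shell), subject to the usual subshell exceptions.
Valence configurations: N⁺ [He]2s²2p², Be⁺ [He]2s¹.
Tabulated IE_2 (kJ/mol): N 2856, Be 1757.
Hence IE_2: Be < N.

Be, N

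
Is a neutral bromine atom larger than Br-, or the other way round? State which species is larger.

Br-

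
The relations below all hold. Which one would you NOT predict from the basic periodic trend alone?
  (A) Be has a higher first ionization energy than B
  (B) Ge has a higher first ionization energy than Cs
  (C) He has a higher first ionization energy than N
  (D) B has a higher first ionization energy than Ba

(A)

The general trend: first ionization energy increases across a period and decreases down a group.
(A) Be (period 2, group 2) vs B (period 2, group 13): the stated order contradicts the simple trend.
(B) Ge (period 4, group 14) vs Cs (period 6, group 1): the stated order agrees with the simple trend.
(C) He (period 1, group 18) vs N (period 2, group 15): the stated order agrees with the simple trend.
(D) B (period 2, group 13) vs Ba (period 6, group 2): the stated order agrees with the simple trend.
The exception is (A): removing B's lone 2p electron is easier than breaking Be's filled 2s².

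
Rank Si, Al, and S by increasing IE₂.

After 1 electron has been removed, what remains? Si⁺ still has 3 valence electrons; Al⁺ still has 2 valence electrons; S⁺ still has 5 valence electrons.
All are still removing valence electrons, so compare the +1 ions as you would atoms: IE_2 generally rises across a period (higher Z_eff) and falls down a group (larger shell), subject to the usual subshell exceptions.
Valence configurations: Si⁺ [Ne]3s²3p¹, Al⁺ [Ne]3s², S⁺ [Ne]3s²3p³.
Si⁺ loses a lone 3p electron whereas Al⁺ must break into a filled 3s² pair, so IE_2(Al) > IE_2(Si) even though Si has the higher nuclear charge.
The numbers (kJ/mol): Si 1577, Al 1817, S 2252.
Hence IE_2: Si < Al < S.

Si, Al, S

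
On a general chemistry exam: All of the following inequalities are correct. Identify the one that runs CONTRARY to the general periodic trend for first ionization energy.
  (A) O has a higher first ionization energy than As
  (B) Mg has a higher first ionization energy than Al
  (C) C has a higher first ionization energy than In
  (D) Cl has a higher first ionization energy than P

The general trend: first ionization energy increases across a period and decreases down a group.
(A) O (period 2, group 16) vs As (period 4, group 15): the stated order agrees with the simple trend.
(B) Mg (period 3, group 2) vs Al (period 3, group 13): the stated order contradicts the simple trend.
(C) C (period 2, group 14) vs In (period 5, group 13): the stated order agrees with the simple trend.
(D) Cl (period 3, group 17) vs P (period 3, group 15): the stated order agrees with the simple trend.
The exception is (B): Al's single 3p electron is easier to remove than one from Mg's filled 3s².

(B)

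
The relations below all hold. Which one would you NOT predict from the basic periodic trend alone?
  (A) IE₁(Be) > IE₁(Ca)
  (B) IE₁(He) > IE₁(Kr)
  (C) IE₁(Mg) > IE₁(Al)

The general trend: IE₁ increases across a period and decreases down a group.
(A) Be (period 2, group 2) vs Ca (period 4, group 2): the stated order agrees with the simple trend.
(B) He (period 1, group 18) vs Kr (period 4, group 18): the stated order agrees with the simple trend.
(C) Mg (period 3, group 2) vs Al (period 3, group 13): the stated order contradicts the simple trend.
The exception is (C): Al's single 3p electron is easier to remove than one from Mg's filled 3s².

(C)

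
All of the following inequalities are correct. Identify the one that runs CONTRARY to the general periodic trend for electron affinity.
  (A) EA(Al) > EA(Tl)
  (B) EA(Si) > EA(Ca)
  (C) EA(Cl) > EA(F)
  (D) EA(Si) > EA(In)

(C)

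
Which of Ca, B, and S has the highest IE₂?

The second ionization energy removes an electron from the +1 ion. For each element: Ca⁺ still has 1 valence electron; B⁺ still has 2 valence electrons; S⁺ still has 5 valence electrons.
All are still removing valence electrons, so compare the +1 ions as you would atoms: IE_2 generally rises across a period (higher Z_eff) and falls down a group (larger shell), subject to the usual subshell exceptions.
Valence configurations: Ca⁺ [Ar]4s¹, B⁺ [He]2s², S⁺ [Ne]3s²3p³.
The numbers (kJ/mol): Ca 1145, B 2427, S 2252.
So the second ionization energies run Ca < S < B.

B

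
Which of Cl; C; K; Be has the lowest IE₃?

Consider each +2 ion: Cl²⁺ still has 5 valence electrons; C²⁺ still has 2 valence electrons; K²⁺ is already 1 electron into the core; Be²⁺ is the bare [He] core.
Usually core removal costs more than valence removal, but here the competition is close: a tightly held n=2 valence electron can cost more to remove than an n=3 core electron, so the actual values have to decide it.
Valence configurations: Cl²⁺ [Ne]3s²3p³, C²⁺ [He]2s².
Approximate IE_3 values (kJ/mol): Cl 3822, C 4620, K 4420, Be 14849.
So the third ionization energies run Cl < K < C < Be.

Cl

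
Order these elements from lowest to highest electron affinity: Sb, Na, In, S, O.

In, Na, Sb, O, S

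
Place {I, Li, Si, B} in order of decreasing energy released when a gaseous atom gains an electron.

Li is in period 2, group 1; B is in period 2, group 13; Si is in period 3, group 14; I is in period 5, group 17.
EA tends to increase across a period and decrease down a group, though the pattern is less regular than for IE or radius.
Here both period and group differ, so the two effects have to be weighed against each other.
Li > B: this pair runs against the simple trend — see the exception note.
Si > Li: the two effects oppose for this pair; the across-period effect wins (134 vs 60 kJ/mol).
I > Si: period and group pull opposite ways; the across-period shift dominates (295 vs 134 kJ/mol).
Note the exception: Li has a higher electron affinity than B, contrary to the simple trend — B's ns²np¹ configuration gives only a small electron affinity — the sparsely filled np subshell binds an added electron weakly.
Tabulated electron affinity (kJ/mol): Li 60, B 27, Si 134, I 295.
So from highest to lowest: I > Si > Li > B.

I > Si > Li > B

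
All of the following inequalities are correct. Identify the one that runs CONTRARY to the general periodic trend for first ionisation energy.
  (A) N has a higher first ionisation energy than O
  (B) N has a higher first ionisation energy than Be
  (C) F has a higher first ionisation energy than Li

(A)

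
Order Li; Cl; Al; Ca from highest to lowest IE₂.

Li, Cl, Al, Ca

IE_2 is the cost of taking one more electron from the +1 cation: Li⁺ is the bare [He] core; Cl⁺ still has 6 valence electrons; Al⁺ still has 2 valence electrons; Ca⁺ still has 1 valence electron.
Core electrons are held far more tightly than valence electrons, so Li tops the IE_2 order.
Valence configurations: Cl⁺ [Ne]3s²3p⁴, Al⁺ [Ne]3s², Ca⁺ [Ar]4s¹.
Approximate IE_2 values (kJ/mol): Li 7298, Cl 2298, Al 1817, Ca 1145.
Putting it together, IE_2: Ca < Al < Cl < Li.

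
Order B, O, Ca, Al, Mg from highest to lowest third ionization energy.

Mg, O, Ca, B, Al

After 2 electrons have been removed, what remains? B²⁺ still has 1 valence electron; O²⁺ still has 4 valence electrons; Ca²⁺ is the bare [Ar] core; Al²⁺ still has 1 valence electron; Mg²⁺ is the bare [Ne] core.
Usually core removal costs more than valence removal, but here the competition is close: a tightly held n=2 valence electron can cost more to remove than an n=3 core electron, so the actual values have to decide it.
Valence configurations: B²⁺ [He]2s¹, O²⁺ [He]2s²2p², Al²⁺ [Ne]3s¹.
The numbers (kJ/mol): B 3660, O 5300, Ca 4912, Al 2745, Mg 7733.
Hence IE_3: Al < B < Ca < O < Mg.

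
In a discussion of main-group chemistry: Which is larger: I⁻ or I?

Forming I⁻ adds 1 electron to I. More electron–electron repulsion in the same shell, with unchanged nuclear charge, lets the cloud expand.
An anion is larger than its parent atom: I⁻ > I.

I⁻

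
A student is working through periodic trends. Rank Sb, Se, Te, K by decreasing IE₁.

Se, Te, Sb, K

Across a period the outer electron is held more tightly (higher IE₁); down a group it sits in a higher shell, more shielded, and comes off more easily.
Here both period and group differ, so the two effects have to be weighed against each other.
Sb > K: period and group pull opposite ways; the across-period shift dominates (831 vs 419 kJ/mol).
Te > Sb: Te lies to the right of Sb in period 5, so the across-period effect alone puts Te higher.
Se > Te: Se sits above Te in group 16, so the down-group effect alone puts Se higher.
Approximate values (kJ/mol): K 419, Se 941, Sb 831, Te 869.
So from highest to lowest: Se > Te > Sb > K.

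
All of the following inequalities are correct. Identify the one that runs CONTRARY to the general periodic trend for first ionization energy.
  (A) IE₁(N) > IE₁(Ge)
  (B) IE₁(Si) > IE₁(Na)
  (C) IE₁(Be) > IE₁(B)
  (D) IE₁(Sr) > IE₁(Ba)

(C)

The general trend: first ionization energy increases across a period and decreases down a group.
(A) N (period 2, group 15) vs Ge (period 4, group 14): the stated order agrees with the simple trend.
(B) Si (period 3, group 14) vs Na (period 3, group 1): the stated order agrees with the simple trend.
(C) Be (period 2, group 2) vs B (period 2, group 13): the stated order contradicts the simple trend.
(D) Sr (period 5, group 2) vs Ba (period 6, group 2): the stated order agrees with the simple trend.
The exception is (C): removing B's lone 2p electron is easier than breaking Be's filled 2s².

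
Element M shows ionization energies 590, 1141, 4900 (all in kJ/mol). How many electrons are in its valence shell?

2

Look for the largest jump between consecutive ionization energies: IE3/IE2 ≈ 4.3, far larger than any earlier ratio.
That jump marks the point where a core electron is being removed. So the atom has 2 valence electrons.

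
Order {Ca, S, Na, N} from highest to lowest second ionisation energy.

Na > N > S > Ca

The second ionization energy removes an electron from the +1 ion. For each element: Ca⁺ still has 1 valence electron; S⁺ still has 5 valence electrons; Na⁺ is the bare [Ne] core; N⁺ still has 4 valence electrons.
Pulling an electron out of a noble-gas core costs far more than removing a remaining valence electron, so Na sits at the high end of IE_2.
Valence configurations: Ca⁺ [Ar]4s¹, S⁺ [Ne]3s²3p³, N⁺ [He]2s²2p².
Tabulated IE_2 (kJ/mol): Ca 1145, S 2252, Na 4562, N 2856.
Putting it together, IE_2: Ca < S < N < Na.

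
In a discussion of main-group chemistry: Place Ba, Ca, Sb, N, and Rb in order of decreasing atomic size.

Rb > Ba > Ca > Sb > N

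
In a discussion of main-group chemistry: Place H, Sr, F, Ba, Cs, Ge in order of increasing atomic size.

H < F < Ge < Sr < Ba < Cs

Across a period the added protons contract the valence shell; down a group each new principal shell makes the atom larger.
These span different periods and groups, so the two trends combine.
F > H: the two effects oppose for this pair; the down-group effect wins (64 vs 32 pm).
Ge > F: both effects reinforce here, so Ge is clearly the larger of the two.
Sr > Ge: both effects reinforce here, so Sr is clearly the larger of the two.
Ba > Sr: they share group 2; the group trend gives Ba the larger value.
Cs > Ba: both are in period 6; the period trend gives Cs the larger value.
Approximate values (pm): H 32, F 64, Ge 121, Sr 185, Cs 232, Ba 196.
So from smallest to largest: H < F < Ge < Sr < Ba < Cs.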